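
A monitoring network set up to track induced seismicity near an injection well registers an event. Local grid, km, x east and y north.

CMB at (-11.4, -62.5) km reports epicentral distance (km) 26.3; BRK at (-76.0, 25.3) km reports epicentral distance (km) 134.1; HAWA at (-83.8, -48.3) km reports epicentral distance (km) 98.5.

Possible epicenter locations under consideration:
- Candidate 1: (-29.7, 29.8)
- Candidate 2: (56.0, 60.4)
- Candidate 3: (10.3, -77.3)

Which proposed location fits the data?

For each candidate, compare |candidate − station| to the reported distance:
Candidate 1: residuals CMB 67.8, BRK 87.6, HAWA 3.5 → max 87.6 km
Candidate 2: residuals CMB 113.9, BRK 2.5, HAWA 78.6 → max 113.9 km
Candidate 3: residuals CMB 0.0, BRK 0.0, HAWA 0.0 → max 0.0 km
Only Candidate 3 has all residuals ≈ 0.

Candidate 3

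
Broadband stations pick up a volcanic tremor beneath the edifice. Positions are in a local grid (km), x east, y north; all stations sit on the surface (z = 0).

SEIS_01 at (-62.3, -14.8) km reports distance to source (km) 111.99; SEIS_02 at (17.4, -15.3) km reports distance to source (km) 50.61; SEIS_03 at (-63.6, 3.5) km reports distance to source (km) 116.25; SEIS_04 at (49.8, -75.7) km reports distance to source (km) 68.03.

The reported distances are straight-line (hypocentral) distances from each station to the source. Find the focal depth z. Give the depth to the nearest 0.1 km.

Each station gives a sphere (x−x_i)² + (y−y_i)² + z² = d_i² (stations at z=0).
Subtracting the SEIS_01 sphere from SEIS_02 and SEIS_03: z² cancels, leaving linear equations in x and y:
159.4 x − 1.0 y = 6416.91
-2.6 x + 36.6 y = -1015.42
Solving: x ≈ 40.100, y ≈ -24.895 km (keep extra digits for the depth step; rounded: 40.1, -24.9).
Then from the SEIS_01 sphere: z² = 111.99² − (x + 62.3)² − (y + 14.8)² with x = 40.100, y = -24.895, so z ≈ 44.205 ≈ 44.2 km.
Check against SEIS_04 (with the unrounded solution): distance 68.04 ≈ 68.03 km. ✓

depth ≈ 44.2 km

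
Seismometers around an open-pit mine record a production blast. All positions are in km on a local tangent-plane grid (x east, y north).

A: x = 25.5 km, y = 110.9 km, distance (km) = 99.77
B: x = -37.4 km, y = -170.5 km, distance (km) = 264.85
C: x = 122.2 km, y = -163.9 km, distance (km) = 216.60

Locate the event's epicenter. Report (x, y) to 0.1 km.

Circle about each station: (x − 25.5)² + (y − 110.9)² = 99.77²; (x + 37.4)² + (y + 170.5)² = 264.85²; (x − 122.2)² + (y + 163.9)² = 216.60².
Subtracting the A equation from the B and C equations removes the quadratic terms:
-125.8 x − 562.8 y = -42671.52
193.4 x − 549.6 y = -8114.52
Solving the 2×2 system: x ≈ 106.1, y ≈ 52.1 km.

(106.1, 52.1)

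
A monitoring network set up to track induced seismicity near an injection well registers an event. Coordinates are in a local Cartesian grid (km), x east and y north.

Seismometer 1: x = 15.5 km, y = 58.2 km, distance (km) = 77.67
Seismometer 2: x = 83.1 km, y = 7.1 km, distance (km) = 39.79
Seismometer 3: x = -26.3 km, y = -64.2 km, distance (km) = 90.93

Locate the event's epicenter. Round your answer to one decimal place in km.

Circle about each station: (x − 15.5)² + (y − 58.2)² = 77.67²; (x − 83.1)² + (y − 7.1)² = 39.79²; (x + 26.3)² + (y + 64.2)² = 90.93².
Subtracting the Seismometer 1 equation from the Seismometer 2 and Seismometer 3 equations removes the quadratic terms:
135.2 x − 102.2 y = 7777.91
-83.6 x − 244.8 y = -1049.80
Solving the 2×2 system: x ≈ 48.3, y ≈ -12.2 km.

48.3 km east, -12.2 km north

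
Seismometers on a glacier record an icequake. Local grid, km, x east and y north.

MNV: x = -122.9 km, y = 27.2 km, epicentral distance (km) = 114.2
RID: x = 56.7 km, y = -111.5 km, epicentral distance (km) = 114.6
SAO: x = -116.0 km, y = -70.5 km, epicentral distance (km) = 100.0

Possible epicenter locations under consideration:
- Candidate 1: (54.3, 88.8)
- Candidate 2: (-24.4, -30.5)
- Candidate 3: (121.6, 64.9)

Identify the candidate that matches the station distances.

For each candidate, compare |candidate − station| to the reported distance:
Candidate 1: residuals MNV 73.4, RID 85.7, SAO 133.2 → max 133.2 km
Candidate 2: residuals MNV 0.0, RID 0.0, SAO 0.0 → max 0.0 km
Candidate 3: residuals MNV 133.2, RID 73.4, SAO 173.5 → max 173.5 km
Only Candidate 2 has all residuals ≈ 0.

Candidate 2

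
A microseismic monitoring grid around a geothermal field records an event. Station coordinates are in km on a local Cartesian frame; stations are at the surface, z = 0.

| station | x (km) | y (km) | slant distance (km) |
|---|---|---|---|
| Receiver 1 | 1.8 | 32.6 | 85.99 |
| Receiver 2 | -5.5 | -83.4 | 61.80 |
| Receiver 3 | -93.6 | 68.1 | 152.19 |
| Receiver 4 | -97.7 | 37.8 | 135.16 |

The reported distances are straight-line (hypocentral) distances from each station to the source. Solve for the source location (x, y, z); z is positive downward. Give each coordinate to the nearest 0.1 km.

x ≈ 2.7 km, y ≈ -41.1 km, depth ≈ 44.3 km

Each station gives a sphere (x−x_i)² + (y−y_i)² + z² = d_i² (stations at z=0).
Subtracting the Receiver 1 sphere from Receiver 2 and Receiver 3: z² cancels, leaving linear equations in x and y:
-14.6 x − 232.0 y = 9494.85
-190.8 x + 71.0 y = -3434.95
Solving: x ≈ 2.710, y ≈ -41.097 km (keep extra digits for the depth step; rounded: 2.7, -41.1).
Then from the Receiver 1 sphere: z² = 85.99² − (x − 1.8)² − (y − 32.6)² with x = 2.710, y = -41.097, so z ≈ 44.297 ≈ 44.3 km.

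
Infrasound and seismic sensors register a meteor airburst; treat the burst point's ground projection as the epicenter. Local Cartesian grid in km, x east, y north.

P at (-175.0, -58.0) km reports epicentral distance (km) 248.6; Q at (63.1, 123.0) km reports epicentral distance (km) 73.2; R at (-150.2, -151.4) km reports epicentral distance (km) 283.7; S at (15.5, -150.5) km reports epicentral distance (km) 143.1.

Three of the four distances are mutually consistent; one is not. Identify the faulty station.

S

Solve using three stations at a time. Using P, Q, R (subtract circle equations pairwise → linear system) gives (x, y) ≈ (48.3, 51.3).
Distances from that point to each station vs reported:
  P: calculated 248.6 vs reported 248.6 → residual 0.0 km
  Q: calculated 73.2 vs reported 73.2 → residual 0.0 km
  R: calculated 283.7 vs reported 283.7 → residual 0.0 km
  S: calculated 204.5 vs reported 143.1 → residual 61.4 km
P, Q, R are mutually consistent (residuals ≈ 0); S is off by 61.4 km.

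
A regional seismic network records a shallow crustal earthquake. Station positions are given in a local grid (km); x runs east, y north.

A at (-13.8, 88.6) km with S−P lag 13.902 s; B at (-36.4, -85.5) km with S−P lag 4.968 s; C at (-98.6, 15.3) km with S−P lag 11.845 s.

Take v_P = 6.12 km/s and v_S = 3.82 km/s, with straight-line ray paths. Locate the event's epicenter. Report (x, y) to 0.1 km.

(1.3, -51.9)

Distance from S−P lag: d = Δt · v_P v_S / (v_P − v_S) = Δt · (6.12·3.82)/(6.12−3.82) ≈ 10.1645·Δt.
So d_A = 141.31, d_B = 50.50, d_C = 120.40 km.
Circle about each station: (x + 13.8)² + (y − 88.6)² = 141.31²; (x + 36.4)² + (y + 85.5)² = 50.50²; (x + 98.6)² + (y − 15.3)² = 120.40².
Subtracting pairs of circle equations eliminates x²+y² and gives linear equations (the radical axes):
-45.2 x − 348.2 y = 18013.08
-169.6 x − 146.6 y = 7388.01
Solving the 2×2 system: x ≈ 1.3, y ≈ -51.9 km.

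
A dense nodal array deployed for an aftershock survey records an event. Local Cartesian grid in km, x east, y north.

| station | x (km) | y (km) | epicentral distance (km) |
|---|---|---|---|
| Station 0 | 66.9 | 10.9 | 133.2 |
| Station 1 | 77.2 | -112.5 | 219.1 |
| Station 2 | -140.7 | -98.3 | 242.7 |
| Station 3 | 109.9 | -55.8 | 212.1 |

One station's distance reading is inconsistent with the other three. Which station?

Station 1

Solve using three stations at a time. Using Station 0, Station 2, Station 3 (subtract circle equations pairwise → linear system) gives (x, y) ≈ (-19.7, 112.1).
Distances from that point to each station vs reported:
  Station 0: calculated 133.2 vs reported 133.2 → residual 0.0 km
  Station 1: calculated 244.6 vs reported 219.1 → residual 25.5 km
  Station 2: calculated 242.7 vs reported 242.7 → residual 0.0 km
  Station 3: calculated 212.1 vs reported 212.1 → residual 0.0 km
Station 0, Station 2, Station 3 are mutually consistent (residuals ≈ 0); Station 1 is off by 25.5 km.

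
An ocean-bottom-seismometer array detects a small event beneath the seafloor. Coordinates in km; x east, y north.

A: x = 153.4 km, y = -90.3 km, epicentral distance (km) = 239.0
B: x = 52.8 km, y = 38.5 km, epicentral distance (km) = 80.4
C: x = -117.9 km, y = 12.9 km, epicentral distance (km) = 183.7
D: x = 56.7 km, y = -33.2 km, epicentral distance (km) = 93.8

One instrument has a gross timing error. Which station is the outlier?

D

Solve using three stations at a time. Using A, B, C (subtract circle equations pairwise → linear system) gives (x, y) ≈ (33.7, 116.6).
Distances from that point to each station vs reported:
  A: calculated 239.0 vs reported 239.0 → residual 0.0 km
  B: calculated 80.4 vs reported 80.4 → residual 0.0 km
  C: calculated 183.7 vs reported 183.7 → residual 0.0 km
  D: calculated 151.5 vs reported 93.8 → residual 57.7 km
A, B, C are mutually consistent (residuals ≈ 0); D is off by 57.7 km.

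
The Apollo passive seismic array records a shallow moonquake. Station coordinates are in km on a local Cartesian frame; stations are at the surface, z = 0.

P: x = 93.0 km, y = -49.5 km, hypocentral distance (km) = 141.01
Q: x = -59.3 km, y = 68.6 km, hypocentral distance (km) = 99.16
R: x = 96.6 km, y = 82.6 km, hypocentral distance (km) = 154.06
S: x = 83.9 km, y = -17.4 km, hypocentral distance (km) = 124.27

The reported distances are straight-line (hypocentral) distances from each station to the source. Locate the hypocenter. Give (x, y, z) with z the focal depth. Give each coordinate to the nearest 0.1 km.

Each station gives a sphere (x−x_i)² + (y−y_i)² + z² = d_i² (stations at z=0).
Subtracting the P sphere from Q and R: z² cancels, leaving linear equations in x and y:
-304.6 x + 236.2 y = 7174.31
7.2 x + 264.2 y = 1204.41
Solving: x ≈ -19.604, y ≈ 5.093 km (keep extra digits for the depth step; rounded: -19.6, 5.1).
Then from the P sphere: z² = 141.01² − (x − 93.0)² − (y + 49.5)² with x = -19.604, y = 5.093, so z ≈ 64.990 ≈ 65.0 km.

x ≈ -19.6 km, y ≈ 5.1 km, depth ≈ 65.0 km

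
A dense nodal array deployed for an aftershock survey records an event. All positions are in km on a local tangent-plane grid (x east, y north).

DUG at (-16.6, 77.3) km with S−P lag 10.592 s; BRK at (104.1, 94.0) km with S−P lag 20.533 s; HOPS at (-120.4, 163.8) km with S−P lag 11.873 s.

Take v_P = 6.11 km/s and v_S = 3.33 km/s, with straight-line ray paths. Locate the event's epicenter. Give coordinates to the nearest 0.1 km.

Distance from S−P lag: d = Δt · v_P v_S / (v_P − v_S) = Δt · (6.11·3.33)/(6.11−3.33) ≈ 7.3188·Δt.
So d_DUG = 77.52, d_BRK = 150.28, d_HOPS = 86.90 km.
Circle about each station: (x + 16.6)² + (y − 77.3)² = 77.52²; (x − 104.1)² + (y − 94.0)² = 150.28²; (x + 120.4)² + (y − 163.8)² = 86.90².
Subtracting pairs of circle equations eliminates x²+y² and gives linear equations (the radical axes):
241.4 x + 33.4 y = -3152.77
-207.6 x + 173.0 y = 33533.49
Solving the 2×2 system: x ≈ -34.2, y ≈ 152.8 km.
Check against DUG (with the unrounded x, y): √((x + 16.6)²+(y − 77.3)²) = 77.52 ≈ 77.52 km. ✓

-34.2 km east, 152.8 km north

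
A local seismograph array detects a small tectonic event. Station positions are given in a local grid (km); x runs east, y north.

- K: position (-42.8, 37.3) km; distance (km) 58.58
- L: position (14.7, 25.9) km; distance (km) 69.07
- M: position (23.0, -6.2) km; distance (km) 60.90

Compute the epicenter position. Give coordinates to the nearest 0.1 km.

Circle about each station: (x + 42.8)² + (y − 37.3)² = 58.58²; (x − 14.7)² + (y − 25.9)² = 69.07²; (x − 23.0)² + (y + 6.2)² = 60.90².
Subtracting the K equation from the L and M equations removes the quadratic terms:
115.0 x − 22.8 y = -3675.28
131.6 x − 87.0 y = -2932.88
Solving the 2×2 system: x ≈ -36.1, y ≈ -20.9 km.

(-36.1, -20.9)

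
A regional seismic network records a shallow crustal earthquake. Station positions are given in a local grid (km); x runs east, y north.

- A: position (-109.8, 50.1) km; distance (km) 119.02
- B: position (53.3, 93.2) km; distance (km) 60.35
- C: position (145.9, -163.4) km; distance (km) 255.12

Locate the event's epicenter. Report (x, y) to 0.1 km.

x ≈ 9.2 km, y ≈ 52.0 km

Circle about each station: (x + 109.8)² + (y − 50.1)² = 119.02²; (x − 53.3)² + (y − 93.2)² = 60.35²; (x − 145.9)² + (y + 163.4)² = 255.12².
Subtracting the A equation from the B and C equations removes the quadratic terms:
326.2 x + 86.2 y = 7484.72
511.4 x − 427.0 y = -17500.13
Solving the 2×2 system: x ≈ 9.2, y ≈ 52.0 km.
Check against A (with the unrounded x, y): √((x + 109.8)²+(y − 50.1)²) = 119.02 ≈ 119.02 km. ✓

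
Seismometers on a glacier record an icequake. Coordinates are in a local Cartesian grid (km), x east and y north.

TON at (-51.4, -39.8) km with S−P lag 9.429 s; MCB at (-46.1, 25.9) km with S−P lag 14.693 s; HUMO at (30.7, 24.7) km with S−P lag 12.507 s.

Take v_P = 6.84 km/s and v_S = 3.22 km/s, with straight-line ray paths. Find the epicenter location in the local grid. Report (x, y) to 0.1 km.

Distance from S−P lag: d = Δt · v_P v_S / (v_P − v_S) = Δt · (6.84·3.22)/(6.84−3.22) ≈ 6.0842·Δt.
So d_TON = 57.37, d_MCB = 89.40, d_HUMO = 76.10 km.
Circle about each station: (x + 51.4)² + (y + 39.8)² = 57.37²; (x + 46.1)² + (y − 25.9)² = 89.40²; (x − 30.7)² + (y − 24.7)² = 76.10².
Subtracting the TON equation from the MCB and HUMO equations removes the quadratic terms:
10.6 x + 131.4 y = -6131.02
164.2 x + 129.0 y = -5173.31
Solving the 2×2 system: x ≈ 5.5, y ≈ -47.1 km.
Check against TON (with the unrounded x, y): √((x + 51.4)²+(y + 39.8)²) = 57.37 ≈ 57.37 km. ✓

5.5 km east, -47.1 km north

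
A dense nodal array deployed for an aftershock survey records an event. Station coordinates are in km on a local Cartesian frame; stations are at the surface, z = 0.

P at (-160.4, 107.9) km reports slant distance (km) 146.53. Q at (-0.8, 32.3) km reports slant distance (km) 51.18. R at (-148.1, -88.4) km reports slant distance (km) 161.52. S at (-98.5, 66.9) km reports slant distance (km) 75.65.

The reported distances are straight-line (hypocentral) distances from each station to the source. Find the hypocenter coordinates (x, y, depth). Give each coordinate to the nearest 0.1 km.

x ≈ -41.2 km, y ≈ 28.6 km, depth ≈ 31.2 km

Each station gives a sphere (x−x_i)² + (y−y_i)² + z² = d_i² (stations at z=0).
Subtracting the P sphere from Q and R: z² cancels, leaving linear equations in x and y:
319.2 x − 151.2 y = -17474.99
24.6 x − 392.6 y = -12240.07
Solving: x ≈ -41.201, y ≈ 28.595 km (keep extra digits for the depth step; rounded: -41.2, 28.6).
Then from the P sphere: z² = 146.53² − (x + 160.4)² − (y − 107.9)² with x = -41.201, y = 28.595, so z ≈ 31.199 ≈ 31.2 km.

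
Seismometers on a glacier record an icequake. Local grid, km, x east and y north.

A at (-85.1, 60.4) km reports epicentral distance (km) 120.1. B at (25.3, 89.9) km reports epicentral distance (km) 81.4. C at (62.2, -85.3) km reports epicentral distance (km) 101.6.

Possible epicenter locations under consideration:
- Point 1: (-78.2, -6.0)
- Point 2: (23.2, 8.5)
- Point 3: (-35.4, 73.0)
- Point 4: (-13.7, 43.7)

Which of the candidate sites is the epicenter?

Point 2

For each candidate, compare |candidate − station| to the reported distance:
Point 1: residuals A 53.3, B 59.7, C 59.6 → max 59.7 km
Point 2: residuals A 0.0, B 0.0, C 0.0 → max 0.0 km
Point 3: residuals A 68.8, B 18.4, C 84.4 → max 84.4 km
Point 4: residuals A 46.8, B 20.9, C 48.1 → max 48.1 km
Only Point 2 has all residuals ≈ 0.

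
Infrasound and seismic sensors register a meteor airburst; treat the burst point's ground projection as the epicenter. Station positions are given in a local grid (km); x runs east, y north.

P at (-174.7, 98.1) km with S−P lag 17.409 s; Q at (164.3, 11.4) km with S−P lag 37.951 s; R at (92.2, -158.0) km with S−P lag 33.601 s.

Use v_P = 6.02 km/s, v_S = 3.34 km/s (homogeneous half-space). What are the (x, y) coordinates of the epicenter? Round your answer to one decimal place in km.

Distance from S−P lag: d = Δt · v_P v_S / (v_P − v_S) = Δt · (6.02·3.34)/(6.02−3.34) ≈ 7.5025·Δt.
So d_P = 130.61, d_Q = 284.73, d_R = 252.09 km.
Circle about each station: (x + 174.7)² + (y − 98.1)² = 130.61²; (x − 164.3)² + (y − 11.4)² = 284.73²; (x − 92.2)² + (y + 158.0)² = 252.09².
Subtracting the P equation from the Q and R equations removes the quadratic terms:
678.0 x − 173.4 y = -77031.45
533.8 x − 512.2 y = -53169.26
Solving the 2×2 system: x ≈ -118.7, y ≈ -19.9 km.
Check against P (with the unrounded x, y): √((x + 174.7)²+(y − 98.1)²) = 130.62 ≈ 130.61 km. ✓

-118.7 km east, -19.9 km north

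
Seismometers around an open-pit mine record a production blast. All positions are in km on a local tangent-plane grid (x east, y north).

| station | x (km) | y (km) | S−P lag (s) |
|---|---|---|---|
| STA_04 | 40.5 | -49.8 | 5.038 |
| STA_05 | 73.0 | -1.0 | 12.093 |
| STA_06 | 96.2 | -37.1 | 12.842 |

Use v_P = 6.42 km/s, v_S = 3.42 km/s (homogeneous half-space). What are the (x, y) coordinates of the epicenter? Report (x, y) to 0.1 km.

Distance from S−P lag: d = Δt · v_P v_S / (v_P − v_S) = Δt · (6.42·3.42)/(6.42−3.42) ≈ 7.3188·Δt.
So d_STA_04 = 36.87, d_STA_05 = 88.51, d_STA_06 = 93.99 km.
Circle about each station: (x − 40.5)² + (y + 49.8)² = 36.87²; (x − 73.0)² + (y + 1.0)² = 88.51²; (x − 96.2)² + (y + 37.1)² = 93.99².
Subtracting the STA_04 equation from the STA_05 and STA_06 equations removes the quadratic terms:
65.0 x + 97.6 y = -5264.91
111.4 x + 25.4 y = -964.16
Solving the 2×2 system: x ≈ 4.3, y ≈ -56.8 km.
Check against STA_04 (with the unrounded x, y): √((x − 40.5)²+(y + 49.8)²) = 36.87 ≈ 36.87 km. ✓

x ≈ 4.3 km, y ≈ -56.8 km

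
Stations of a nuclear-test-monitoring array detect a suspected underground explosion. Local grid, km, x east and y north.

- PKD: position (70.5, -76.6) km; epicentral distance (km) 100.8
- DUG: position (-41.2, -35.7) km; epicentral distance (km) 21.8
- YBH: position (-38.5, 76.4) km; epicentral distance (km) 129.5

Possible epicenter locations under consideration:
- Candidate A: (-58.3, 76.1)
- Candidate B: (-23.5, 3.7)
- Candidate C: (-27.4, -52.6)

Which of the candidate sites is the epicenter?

For each candidate, compare |candidate − station| to the reported distance:
Candidate A: residuals PKD 99.0, DUG 91.3, YBH 109.7 → max 109.7 km
Candidate B: residuals PKD 22.8, DUG 21.4, YBH 55.3 → max 55.3 km
Candidate C: residuals PKD 0.0, DUG 0.0, YBH 0.0 → max 0.0 km
Only Candidate C has all residuals ≈ 0.

Candidate C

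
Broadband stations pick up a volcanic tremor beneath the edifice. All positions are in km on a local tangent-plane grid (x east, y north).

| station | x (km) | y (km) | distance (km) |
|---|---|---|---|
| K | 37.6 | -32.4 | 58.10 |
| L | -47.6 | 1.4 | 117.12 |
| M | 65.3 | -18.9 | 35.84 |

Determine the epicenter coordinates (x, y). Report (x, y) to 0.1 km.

Circle about each station: (x − 37.6)² + (y + 32.4)² = 58.10²; (x + 47.6)² + (y − 1.4)² = 117.12²; (x − 65.3)² + (y + 18.9)² = 35.84².
Subtracting the K equation from the L and M equations removes the quadratic terms:
-170.4 x + 67.6 y = -10537.28
55.4 x + 27.0 y = 4248.88
Solving the 2×2 system: x ≈ 68.5, y ≈ 16.8 km.
Check against K (with the unrounded x, y): √((x − 37.6)²+(y + 32.4)²) = 58.10 ≈ 58.10 km. ✓

68.5 km east, 16.8 km north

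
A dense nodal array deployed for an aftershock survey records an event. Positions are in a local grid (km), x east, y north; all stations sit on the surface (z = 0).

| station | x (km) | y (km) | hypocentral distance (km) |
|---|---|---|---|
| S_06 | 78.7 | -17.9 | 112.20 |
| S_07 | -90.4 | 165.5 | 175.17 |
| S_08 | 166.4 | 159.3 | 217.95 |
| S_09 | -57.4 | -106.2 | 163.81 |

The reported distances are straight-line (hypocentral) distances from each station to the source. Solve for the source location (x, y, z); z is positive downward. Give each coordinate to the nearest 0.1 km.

Each station gives a sphere (x−x_i)² + (y−y_i)² + z² = d_i² (stations at z=0).
Subtracting the S_06 sphere from S_07 and S_08: z² cancels, leaving linear equations in x and y:
-338.2 x + 366.8 y = 10952.62
175.4 x + 354.4 y = 11637.99
Solving: x ≈ 2.102, y ≈ 31.798 km (keep extra digits for the depth step; rounded: 2.1, 31.8).
Then from the S_06 sphere: z² = 112.20² − (x − 78.7)² − (y + 17.9)² with x = 2.102, y = 31.798, so z ≈ 65.205 ≈ 65.2 km.

x ≈ 2.1 km, y ≈ 31.8 km, depth ≈ 65.2 km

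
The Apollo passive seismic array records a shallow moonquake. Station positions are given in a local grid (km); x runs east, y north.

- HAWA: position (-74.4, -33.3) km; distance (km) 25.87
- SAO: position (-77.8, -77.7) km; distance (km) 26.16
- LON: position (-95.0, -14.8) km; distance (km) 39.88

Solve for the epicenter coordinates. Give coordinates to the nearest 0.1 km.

Circle about each station: (x + 74.4)² + (y + 33.3)² = 25.87²; (x + 77.8)² + (y + 77.7)² = 26.16²; (x + 95.0)² + (y + 14.8)² = 39.88².
Subtracting pairs of circle equations eliminates x²+y² and gives linear equations (the radical axes):
-6.8 x − 88.8 y = 5430.79
-41.2 x + 37.0 y = 1678.63
Solving the 2×2 system: x ≈ -89.5, y ≈ -54.3 km.

(-89.5, -54.3)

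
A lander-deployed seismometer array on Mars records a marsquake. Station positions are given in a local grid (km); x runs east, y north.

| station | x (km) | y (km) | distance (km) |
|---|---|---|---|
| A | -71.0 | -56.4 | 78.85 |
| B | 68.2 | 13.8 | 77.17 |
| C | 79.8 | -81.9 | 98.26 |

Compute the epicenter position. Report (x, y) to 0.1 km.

Circle about each station: (x + 71.0)² + (y + 56.4)² = 78.85²; (x − 68.2)² + (y − 13.8)² = 77.17²; (x − 79.8)² + (y + 81.9)² = 98.26².
Subtracting the A equation from the B and C equations removes the quadratic terms:
278.4 x + 140.4 y = -3118.17
301.6 x − 51.0 y = 1415.98
Solving the 2×2 system: x ≈ 0.7, y ≈ -23.6 km.
Check against A (with the unrounded x, y): √((x + 71.0)²+(y + 56.4)²) = 78.85 ≈ 78.85 km. ✓

x ≈ 0.7 km, y ≈ -23.6 km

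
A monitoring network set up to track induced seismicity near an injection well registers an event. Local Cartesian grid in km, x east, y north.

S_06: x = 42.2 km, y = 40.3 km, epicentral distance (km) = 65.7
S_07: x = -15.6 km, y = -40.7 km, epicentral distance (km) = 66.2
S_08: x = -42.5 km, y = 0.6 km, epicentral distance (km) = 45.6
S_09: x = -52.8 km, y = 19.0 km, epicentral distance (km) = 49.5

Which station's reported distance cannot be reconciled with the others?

Solve using three stations at a time. Using S_07, S_08, S_09 (subtract circle equations pairwise → linear system) gives (x, y) ≈ (-3.9, 24.2).
Distances from that point to each station vs reported:
  S_06: calculated 48.8 vs reported 65.7 → residual 16.9 km
  S_07: calculated 65.9 vs reported 66.2 → residual 0.3 km
  S_08: calculated 45.2 vs reported 45.6 → residual 0.4 km
  S_09: calculated 49.2 vs reported 49.5 → residual 0.3 km
S_07, S_08, S_09 are mutually consistent (residuals ≈ 0); S_06 is off by 16.9 km.

S_06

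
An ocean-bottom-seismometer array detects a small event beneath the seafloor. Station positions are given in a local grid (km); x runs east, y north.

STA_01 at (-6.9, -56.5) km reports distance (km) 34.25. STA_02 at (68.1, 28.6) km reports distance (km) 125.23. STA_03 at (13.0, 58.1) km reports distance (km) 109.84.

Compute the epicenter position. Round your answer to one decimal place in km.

Circle about each station: (x + 6.9)² + (y + 56.5)² = 34.25²; (x − 68.1)² + (y − 28.6)² = 125.23²; (x − 13.0)² + (y − 58.1)² = 109.84².
Subtracting the STA_01 equation from the STA_02 and STA_03 equations removes the quadratic terms:
150.0 x + 170.2 y = -12293.78
39.8 x + 229.2 y = -10587.01
Solving the 2×2 system: x ≈ -36.8, y ≈ -39.8 km.

(-36.8, -39.8)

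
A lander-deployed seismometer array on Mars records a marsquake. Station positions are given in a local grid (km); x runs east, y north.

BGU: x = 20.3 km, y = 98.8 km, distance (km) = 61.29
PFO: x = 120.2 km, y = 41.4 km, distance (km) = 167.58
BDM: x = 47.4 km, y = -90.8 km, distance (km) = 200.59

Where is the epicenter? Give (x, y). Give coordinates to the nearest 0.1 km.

Circle about each station: (x − 20.3)² + (y − 98.8)² = 61.29²; (x − 120.2)² + (y − 41.4)² = 167.58²; (x − 47.4)² + (y + 90.8)² = 200.59².
Subtracting pairs of circle equations eliminates x²+y² and gives linear equations (the radical axes):
199.8 x − 114.8 y = -18338.12
54.2 x − 379.2 y = -36162.01
Solving the 2×2 system: x ≈ -40.3, y ≈ 89.6 km.
Check against BGU (with the unrounded x, y): √((x − 20.3)²+(y − 98.8)²) = 61.29 ≈ 61.29 km. ✓

(-40.3, 89.6)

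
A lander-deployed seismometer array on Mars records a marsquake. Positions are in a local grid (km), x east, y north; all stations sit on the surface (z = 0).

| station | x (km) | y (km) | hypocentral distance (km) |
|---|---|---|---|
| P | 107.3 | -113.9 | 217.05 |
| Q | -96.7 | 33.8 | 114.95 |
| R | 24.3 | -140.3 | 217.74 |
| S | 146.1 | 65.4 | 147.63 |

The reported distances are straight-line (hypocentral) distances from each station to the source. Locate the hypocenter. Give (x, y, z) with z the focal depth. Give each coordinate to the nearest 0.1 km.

(4.0, 72.9, 39.3)

Each station gives a sphere (x−x_i)² + (y−y_i)² + z² = d_i² (stations at z=0).
Subtracting the P sphere from Q and R: z² cancels, leaving linear equations in x and y:
-408.0 x + 295.4 y = 19904.03
-166.0 x − 52.8 y = -4511.93
Solving: x ≈ 3.994, y ≈ 72.896 km (keep extra digits for the depth step; rounded: 4.0, 72.9).
Then from the P sphere: z² = 217.05² − (x − 107.3)² − (y + 113.9)² with x = 3.994, y = 72.896, so z ≈ 39.317 ≈ 39.3 km.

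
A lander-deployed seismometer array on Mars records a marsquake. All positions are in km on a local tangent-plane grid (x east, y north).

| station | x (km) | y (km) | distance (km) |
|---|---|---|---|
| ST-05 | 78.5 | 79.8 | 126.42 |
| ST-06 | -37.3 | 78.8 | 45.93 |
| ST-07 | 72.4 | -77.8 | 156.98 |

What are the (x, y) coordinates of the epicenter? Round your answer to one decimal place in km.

Circle about each station: (x − 78.5)² + (y − 79.8)² = 126.42²; (x + 37.3)² + (y − 78.8)² = 45.93²; (x − 72.4)² + (y + 77.8)² = 156.98².
Subtracting the ST-05 equation from the ST-06 and ST-07 equations removes the quadratic terms:
-231.6 x − 2.0 y = 8942.89
-12.2 x − 315.2 y = -9896.39
Solving the 2×2 system: x ≈ -38.9, y ≈ 32.9 km.

(-38.9, 32.9)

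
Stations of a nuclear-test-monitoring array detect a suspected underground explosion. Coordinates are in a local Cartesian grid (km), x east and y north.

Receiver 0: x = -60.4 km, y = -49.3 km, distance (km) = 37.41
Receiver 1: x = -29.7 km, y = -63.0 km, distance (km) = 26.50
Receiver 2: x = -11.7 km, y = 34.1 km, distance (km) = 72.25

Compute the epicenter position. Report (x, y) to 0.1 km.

Circle about each station: (x + 60.4)² + (y + 49.3)² = 37.41²; (x + 29.7)² + (y + 63.0)² = 26.50²; (x + 11.7)² + (y − 34.1)² = 72.25².
Subtracting the Receiver 0 equation from the Receiver 1 and Receiver 2 equations removes the quadratic terms:
61.4 x − 27.4 y = -530.30
97.4 x + 166.8 y = -8599.50
Solving the 2×2 system: x ≈ -25.1, y ≈ -36.9 km.
Check against Receiver 0 (with the unrounded x, y): √((x + 60.4)²+(y + 49.3)²) = 37.41 ≈ 37.41 km. ✓

-25.1 km east, -36.9 km north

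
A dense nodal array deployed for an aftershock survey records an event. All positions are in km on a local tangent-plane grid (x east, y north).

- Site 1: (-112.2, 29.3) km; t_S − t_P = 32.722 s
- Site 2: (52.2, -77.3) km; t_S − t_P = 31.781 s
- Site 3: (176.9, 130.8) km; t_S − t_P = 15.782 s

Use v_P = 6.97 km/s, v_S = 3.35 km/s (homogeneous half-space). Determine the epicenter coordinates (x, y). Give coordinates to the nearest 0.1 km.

75.2 km east, 126.4 km north

Distance from S−P lag: d = Δt · v_P v_S / (v_P − v_S) = Δt · (6.97·3.35)/(6.97−3.35) ≈ 6.4501·Δt.
So d_Site 1 = 211.06, d_Site 2 = 204.99, d_Site 3 = 101.80 km.
Circle about each station: (x + 112.2)² + (y − 29.3)² = 211.06²; (x − 52.2)² + (y + 77.3)² = 204.99²; (x − 176.9)² + (y − 130.8)² = 101.80².
Subtracting the Site 1 equation from the Site 2 and Site 3 equations removes the quadratic terms:
328.8 x − 213.2 y = -2221.78
578.2 x + 203.0 y = 69138.00
Solving the 2×2 system: x ≈ 75.2, y ≈ 126.4 km.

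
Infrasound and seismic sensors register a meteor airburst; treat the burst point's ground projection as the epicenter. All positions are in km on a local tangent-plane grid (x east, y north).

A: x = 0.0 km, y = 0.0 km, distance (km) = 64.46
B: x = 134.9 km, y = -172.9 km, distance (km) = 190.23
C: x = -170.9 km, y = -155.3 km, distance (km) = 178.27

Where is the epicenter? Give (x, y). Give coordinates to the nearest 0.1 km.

Circle about each station: x² + y² = 64.46²; (x − 134.9)² + (y + 172.9)² = 190.23²; (x + 170.9)² + (y + 155.3)² = 178.27².
Subtracting the A equation from the B and C equations removes the quadratic terms:
269.8 x − 345.8 y = 16060.06
-341.8 x − 310.6 y = 25699.80
Solving the 2×2 system: x ≈ -19.3, y ≈ -61.5 km.
Check against A (with the unrounded x, y): √(x²+y²) = 64.46 ≈ 64.46 km. ✓

x ≈ -19.3 km, y ≈ -61.5 km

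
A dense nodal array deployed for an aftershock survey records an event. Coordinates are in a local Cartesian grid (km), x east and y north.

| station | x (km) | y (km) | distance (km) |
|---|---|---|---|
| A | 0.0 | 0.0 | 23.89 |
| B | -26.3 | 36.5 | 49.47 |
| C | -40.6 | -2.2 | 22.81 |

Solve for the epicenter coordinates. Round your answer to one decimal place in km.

Circle about each station: x² + y² = 23.89²; (x + 26.3)² + (y − 36.5)² = 49.47²; (x + 40.6)² + (y + 2.2)² = 22.81².
Subtracting the A equation from the B and C equations removes the quadratic terms:
-52.6 x + 73.0 y = 147.39
-81.2 x − 4.4 y = 1703.64
Solving the 2×2 system: x ≈ -20.3, y ≈ -12.6 km.

(-20.3, -12.6)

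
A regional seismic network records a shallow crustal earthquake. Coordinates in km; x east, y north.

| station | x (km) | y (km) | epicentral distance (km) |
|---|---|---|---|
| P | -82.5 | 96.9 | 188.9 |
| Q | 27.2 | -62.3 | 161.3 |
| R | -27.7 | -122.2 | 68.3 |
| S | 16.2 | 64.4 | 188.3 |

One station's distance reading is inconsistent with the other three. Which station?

Q

Solve using three stations at a time. Using P, R, S (subtract circle equations pairwise → linear system) gives (x, y) ≈ (-88.8, -91.9).
Distances from that point to each station vs reported:
  P: calculated 188.9 vs reported 188.9 → residual 0.0 km
  Q: calculated 119.7 vs reported 161.3 → residual 41.6 km
  R: calculated 68.2 vs reported 68.3 → residual 0.1 km
  S: calculated 188.3 vs reported 188.3 → residual 0.0 km
P, R, S are mutually consistent (residuals ≈ 0); Q is off by 41.6 km.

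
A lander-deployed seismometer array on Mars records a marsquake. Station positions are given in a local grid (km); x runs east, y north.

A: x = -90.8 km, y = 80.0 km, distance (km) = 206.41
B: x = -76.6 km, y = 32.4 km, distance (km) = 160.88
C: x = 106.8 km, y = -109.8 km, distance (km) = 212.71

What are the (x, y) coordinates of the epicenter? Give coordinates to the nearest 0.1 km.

Circle about each station: (x + 90.8)² + (y − 80.0)² = 206.41²; (x + 76.6)² + (y − 32.4)² = 160.88²; (x − 106.8)² + (y + 109.8)² = 212.71².
Subtracting pairs of circle equations eliminates x²+y² and gives linear equations (the radical axes):
28.4 x − 95.2 y = 8995.39
395.2 x − 379.6 y = 6177.18
Solving the 2×2 system: x ≈ -105.3, y ≈ -125.9 km.

x ≈ -105.3 km, y ≈ -125.9 km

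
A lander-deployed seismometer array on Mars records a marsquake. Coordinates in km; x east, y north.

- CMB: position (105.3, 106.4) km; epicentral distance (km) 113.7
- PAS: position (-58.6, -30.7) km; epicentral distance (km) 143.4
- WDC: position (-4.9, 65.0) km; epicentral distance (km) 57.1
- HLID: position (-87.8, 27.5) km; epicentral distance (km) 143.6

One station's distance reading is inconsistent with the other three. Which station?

CMB

Solve using three stations at a time. Using PAS, WDC, HLID (subtract circle equations pairwise → linear system) gives (x, y) ≈ (51.8, 60.6).
Distances from that point to each station vs reported:
  CMB: calculated 70.4 vs reported 113.7 → residual 43.3 km
  PAS: calculated 143.3 vs reported 143.4 → residual 0.1 km
  WDC: calculated 56.9 vs reported 57.1 → residual 0.2 km
  HLID: calculated 143.5 vs reported 143.6 → residual 0.1 km
PAS, WDC, HLID are mutually consistent (residuals ≈ 0); CMB is off by 43.3 km.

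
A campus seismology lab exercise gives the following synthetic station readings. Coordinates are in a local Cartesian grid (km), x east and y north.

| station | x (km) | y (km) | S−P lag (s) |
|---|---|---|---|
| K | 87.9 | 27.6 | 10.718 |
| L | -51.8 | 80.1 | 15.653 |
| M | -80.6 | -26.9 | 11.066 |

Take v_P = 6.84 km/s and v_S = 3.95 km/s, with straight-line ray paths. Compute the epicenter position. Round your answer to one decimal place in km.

Distance from S−P lag: d = Δt · v_P v_S / (v_P − v_S) = Δt · (6.84·3.95)/(6.84−3.95) ≈ 9.3488·Δt.
So d_K = 100.20, d_L = 146.34, d_M = 103.45 km.
Circle about each station: (x − 87.9)² + (y − 27.6)² = 100.20²; (x + 51.8)² + (y − 80.1)² = 146.34²; (x + 80.6)² + (y + 26.9)² = 103.45².
Subtracting pairs of circle equations eliminates x²+y² and gives linear equations (the radical axes):
-279.4 x + 105.0 y = -10764.28
-337.0 x − 109.0 y = -1930.06
Solving the 2×2 system: x ≈ 20.9, y ≈ -46.9 km.

20.9 km east, -46.9 km north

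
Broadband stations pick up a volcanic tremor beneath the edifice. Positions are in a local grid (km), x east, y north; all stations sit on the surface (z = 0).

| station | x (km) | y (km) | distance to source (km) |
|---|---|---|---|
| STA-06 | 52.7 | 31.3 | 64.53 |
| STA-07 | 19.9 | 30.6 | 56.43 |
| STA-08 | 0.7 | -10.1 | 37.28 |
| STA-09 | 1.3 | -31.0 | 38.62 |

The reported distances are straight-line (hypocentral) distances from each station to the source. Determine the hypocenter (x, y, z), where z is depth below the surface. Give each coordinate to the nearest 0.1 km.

Each station gives a sphere (x−x_i)² + (y−y_i)² + z² = d_i² (stations at z=0).
Subtracting the STA-06 sphere from STA-07 and STA-08: z² cancels, leaving linear equations in x and y:
-65.6 x − 1.4 y = -1444.83
-104.0 x − 82.8 y = -880.16
Solving: x ≈ 22.398, y ≈ -17.503 km (keep extra digits for the depth step; rounded: 22.4, -17.5).
Then from the STA-06 sphere: z² = 64.53² − (x − 52.7)² − (y − 31.3)² with x = 22.398, y = -17.503, so z ≈ 29.397 ≈ 29.4 km.

x ≈ 22.4 km, y ≈ -17.5 km, depth ≈ 29.4 km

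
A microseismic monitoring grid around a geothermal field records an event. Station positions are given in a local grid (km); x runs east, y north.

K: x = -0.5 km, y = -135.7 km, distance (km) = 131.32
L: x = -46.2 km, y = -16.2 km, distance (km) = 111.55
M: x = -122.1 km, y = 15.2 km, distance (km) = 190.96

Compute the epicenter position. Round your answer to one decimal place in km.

x ≈ 65.2 km, y ≈ -22.0 km

Circle about each station: (x + 0.5)² + (y + 135.7)² = 131.32²; (x + 46.2)² + (y + 16.2)² = 111.55²; (x + 122.1)² + (y − 15.2)² = 190.96².
Subtracting the K equation from the L and M equations removes the quadratic terms:
-91.4 x + 239.0 y = -11216.32
-243.2 x + 301.8 y = -22496.07
Solving the 2×2 system: x ≈ 65.2, y ≈ -22.0 km.
Check against K (with the unrounded x, y): √((x + 0.5)²+(y + 135.7)²) = 131.33 ≈ 131.32 km. ✓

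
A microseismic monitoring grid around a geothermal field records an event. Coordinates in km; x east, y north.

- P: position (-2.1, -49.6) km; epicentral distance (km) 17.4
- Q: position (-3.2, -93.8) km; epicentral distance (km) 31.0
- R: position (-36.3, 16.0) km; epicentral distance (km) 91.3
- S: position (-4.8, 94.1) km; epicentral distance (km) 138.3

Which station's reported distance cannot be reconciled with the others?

Solve using three stations at a time. Using P, Q, R (subtract circle equations pairwise → linear system) gives (x, y) ≈ (6.8, -64.5).
Distances from that point to each station vs reported:
  P: calculated 17.3 vs reported 17.4 → residual 0.1 km
  Q: calculated 31.0 vs reported 31.0 → residual 0.0 km
  R: calculated 91.3 vs reported 91.3 → residual 0.0 km
  S: calculated 159.0 vs reported 138.3 → residual 20.7 km
P, Q, R are mutually consistent (residuals ≈ 0); S is off by 20.7 km.

S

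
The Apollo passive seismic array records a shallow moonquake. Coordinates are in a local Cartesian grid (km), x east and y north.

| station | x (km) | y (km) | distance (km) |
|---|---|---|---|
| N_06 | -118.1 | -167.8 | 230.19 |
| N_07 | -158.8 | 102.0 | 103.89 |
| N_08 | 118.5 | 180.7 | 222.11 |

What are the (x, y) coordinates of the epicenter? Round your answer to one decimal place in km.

(-65.5, 56.3)

Circle about each station: (x + 118.1)² + (y + 167.8)² = 230.19²; (x + 158.8)² + (y − 102.0)² = 103.89²; (x − 118.5)² + (y − 180.7)² = 222.11².
Subtracting pairs of circle equations eliminates x²+y² and gives linear equations (the radical axes):
-81.4 x + 539.6 y = 35711.29
473.2 x + 697.0 y = 8244.87
Solving the 2×2 system: x ≈ -65.5, y ≈ 56.3 km.
Check against N_06 (with the unrounded x, y): √((x + 118.1)²+(y + 167.8)²) = 230.19 ≈ 230.19 km. ✓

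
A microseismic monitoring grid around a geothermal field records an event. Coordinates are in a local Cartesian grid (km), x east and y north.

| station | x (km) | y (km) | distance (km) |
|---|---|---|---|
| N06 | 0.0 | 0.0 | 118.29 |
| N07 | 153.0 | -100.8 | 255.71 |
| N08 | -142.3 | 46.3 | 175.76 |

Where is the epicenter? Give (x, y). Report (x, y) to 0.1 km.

Circle about each station: x² + y² = 118.29²; (x − 153.0)² + (y + 100.8)² = 255.71²; (x + 142.3)² + (y − 46.3)² = 175.76².
Subtracting pairs of circle equations eliminates x²+y² and gives linear equations (the radical axes):
306.0 x − 201.6 y = -17825.44
-284.6 x + 92.6 y = 5493.93
Solving the 2×2 system: x ≈ 18.7, y ≈ 116.8 km.
Check against N06 (with the unrounded x, y): √(x²+y²) = 118.29 ≈ 118.29 km. ✓

18.7 km east, 116.8 km north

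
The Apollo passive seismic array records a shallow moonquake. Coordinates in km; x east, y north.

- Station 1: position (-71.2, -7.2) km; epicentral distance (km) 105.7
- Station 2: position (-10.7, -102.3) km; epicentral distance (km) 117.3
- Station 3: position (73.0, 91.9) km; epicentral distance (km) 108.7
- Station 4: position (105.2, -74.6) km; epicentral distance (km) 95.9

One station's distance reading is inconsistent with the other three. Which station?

Solve using three stations at a time. Using Station 1, Station 3, Station 4 (subtract circle equations pairwise → linear system) gives (x, y) ≈ (34.5, -9.8).
Distances from that point to each station vs reported:
  Station 1: calculated 105.7 vs reported 105.7 → residual 0.0 km
  Station 2: calculated 103.0 vs reported 117.3 → residual 14.3 km
  Station 3: calculated 108.7 vs reported 108.7 → residual 0.0 km
  Station 4: calculated 95.9 vs reported 95.9 → residual 0.0 km
Station 1, Station 3, Station 4 are mutually consistent (residuals ≈ 0); Station 2 is off by 14.3 km.

Station 2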